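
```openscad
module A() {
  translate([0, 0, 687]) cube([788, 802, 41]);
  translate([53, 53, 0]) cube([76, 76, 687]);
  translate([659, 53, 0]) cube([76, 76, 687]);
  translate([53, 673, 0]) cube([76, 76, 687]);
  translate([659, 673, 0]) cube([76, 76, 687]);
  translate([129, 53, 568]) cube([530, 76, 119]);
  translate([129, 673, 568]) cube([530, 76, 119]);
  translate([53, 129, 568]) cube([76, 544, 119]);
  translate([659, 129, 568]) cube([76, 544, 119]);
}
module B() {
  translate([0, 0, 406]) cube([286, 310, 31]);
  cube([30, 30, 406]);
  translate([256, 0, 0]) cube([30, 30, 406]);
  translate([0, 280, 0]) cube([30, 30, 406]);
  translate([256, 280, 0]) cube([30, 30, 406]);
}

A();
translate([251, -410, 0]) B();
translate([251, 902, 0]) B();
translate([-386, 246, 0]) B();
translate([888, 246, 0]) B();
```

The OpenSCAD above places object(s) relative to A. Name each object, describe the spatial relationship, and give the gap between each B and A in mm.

A is a table. B is a stool. Four stools sit around the table at the −y, +y, −x, +x sides. The gap between each stool and the table is 100 mm.

Each stool's nearest face is 100 mm from the table's bounding box.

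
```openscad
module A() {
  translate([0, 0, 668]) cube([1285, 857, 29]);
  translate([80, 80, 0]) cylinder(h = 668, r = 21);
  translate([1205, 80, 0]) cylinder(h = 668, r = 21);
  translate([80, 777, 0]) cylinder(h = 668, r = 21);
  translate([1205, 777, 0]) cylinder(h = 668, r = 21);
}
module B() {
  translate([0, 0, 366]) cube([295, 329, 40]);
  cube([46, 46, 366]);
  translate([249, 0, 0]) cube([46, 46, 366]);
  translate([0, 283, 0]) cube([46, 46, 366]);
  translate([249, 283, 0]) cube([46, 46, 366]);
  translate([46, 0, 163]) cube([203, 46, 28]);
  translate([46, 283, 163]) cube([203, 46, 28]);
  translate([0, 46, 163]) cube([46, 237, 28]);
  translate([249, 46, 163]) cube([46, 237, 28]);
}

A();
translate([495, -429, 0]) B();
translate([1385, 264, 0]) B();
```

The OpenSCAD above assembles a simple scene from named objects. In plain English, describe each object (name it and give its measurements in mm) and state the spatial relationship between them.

A is a rectangular dining table. The top is 1285×857×29 mm with its upper surface at z = 697 mm. It stands on four round legs of 42 mm diameter, each leg's bounding box inset 59 mm from the nearest pair of top edges, running from the floor to the underside of the top.

B is a simple wooden stool: a rectangular seat 295 mm (x) by 329 mm (y), 40 mm thick, top face at z = 406 mm, on four square legs, each 46×46 mm in cross-section. The legs rest on z = 0, each flush with a corner of the seat. Four stretchers, 46 mm wide and 28 mm tall, connect adjacent legs with their undersides at z = 163 mm, each running between the inner faces of the legs it joins and aligned with the legs' outer faces on the other axis.

Two stools sit around the table at the −y, +x sides.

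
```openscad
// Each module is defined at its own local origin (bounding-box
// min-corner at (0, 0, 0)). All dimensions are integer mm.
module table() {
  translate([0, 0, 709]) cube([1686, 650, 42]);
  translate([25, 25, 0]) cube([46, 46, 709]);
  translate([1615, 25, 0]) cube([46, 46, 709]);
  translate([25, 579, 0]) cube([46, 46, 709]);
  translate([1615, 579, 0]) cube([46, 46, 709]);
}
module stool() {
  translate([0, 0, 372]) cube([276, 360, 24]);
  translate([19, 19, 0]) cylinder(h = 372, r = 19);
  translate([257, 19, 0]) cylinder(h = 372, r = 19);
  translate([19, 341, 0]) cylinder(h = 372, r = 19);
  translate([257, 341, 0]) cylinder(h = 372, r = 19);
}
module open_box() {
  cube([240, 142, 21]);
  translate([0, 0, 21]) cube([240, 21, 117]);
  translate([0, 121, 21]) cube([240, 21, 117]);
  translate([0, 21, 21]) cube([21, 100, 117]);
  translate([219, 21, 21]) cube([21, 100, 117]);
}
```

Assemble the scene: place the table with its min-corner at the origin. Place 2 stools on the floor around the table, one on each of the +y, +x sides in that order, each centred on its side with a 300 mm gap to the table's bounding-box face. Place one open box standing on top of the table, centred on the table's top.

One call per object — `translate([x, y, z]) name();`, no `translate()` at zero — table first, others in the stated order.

table();
translate([705, 950, 0]) stool();
translate([1986, 145, 0]) stool();
translate([723, 254, 751]) open_box();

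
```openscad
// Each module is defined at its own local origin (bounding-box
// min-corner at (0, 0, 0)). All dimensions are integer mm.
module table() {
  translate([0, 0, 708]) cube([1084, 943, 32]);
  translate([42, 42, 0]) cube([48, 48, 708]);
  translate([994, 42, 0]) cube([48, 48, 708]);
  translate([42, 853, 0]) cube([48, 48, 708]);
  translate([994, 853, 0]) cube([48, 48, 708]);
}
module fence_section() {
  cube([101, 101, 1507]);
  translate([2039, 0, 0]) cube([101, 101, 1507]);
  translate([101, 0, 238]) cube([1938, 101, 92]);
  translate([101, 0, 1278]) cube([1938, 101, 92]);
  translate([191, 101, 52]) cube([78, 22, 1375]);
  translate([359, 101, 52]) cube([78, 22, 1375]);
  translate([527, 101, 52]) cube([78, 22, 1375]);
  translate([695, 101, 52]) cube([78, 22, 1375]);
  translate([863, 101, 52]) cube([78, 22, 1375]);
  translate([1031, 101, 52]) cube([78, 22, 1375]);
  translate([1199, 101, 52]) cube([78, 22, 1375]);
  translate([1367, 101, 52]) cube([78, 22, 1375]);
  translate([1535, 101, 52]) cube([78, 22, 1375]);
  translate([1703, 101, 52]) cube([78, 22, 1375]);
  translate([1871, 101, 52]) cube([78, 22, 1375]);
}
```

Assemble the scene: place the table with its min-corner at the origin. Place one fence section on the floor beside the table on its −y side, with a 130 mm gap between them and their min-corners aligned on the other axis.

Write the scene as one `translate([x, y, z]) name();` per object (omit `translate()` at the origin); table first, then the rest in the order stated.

table();
translate([0, -253, 0]) fence_section();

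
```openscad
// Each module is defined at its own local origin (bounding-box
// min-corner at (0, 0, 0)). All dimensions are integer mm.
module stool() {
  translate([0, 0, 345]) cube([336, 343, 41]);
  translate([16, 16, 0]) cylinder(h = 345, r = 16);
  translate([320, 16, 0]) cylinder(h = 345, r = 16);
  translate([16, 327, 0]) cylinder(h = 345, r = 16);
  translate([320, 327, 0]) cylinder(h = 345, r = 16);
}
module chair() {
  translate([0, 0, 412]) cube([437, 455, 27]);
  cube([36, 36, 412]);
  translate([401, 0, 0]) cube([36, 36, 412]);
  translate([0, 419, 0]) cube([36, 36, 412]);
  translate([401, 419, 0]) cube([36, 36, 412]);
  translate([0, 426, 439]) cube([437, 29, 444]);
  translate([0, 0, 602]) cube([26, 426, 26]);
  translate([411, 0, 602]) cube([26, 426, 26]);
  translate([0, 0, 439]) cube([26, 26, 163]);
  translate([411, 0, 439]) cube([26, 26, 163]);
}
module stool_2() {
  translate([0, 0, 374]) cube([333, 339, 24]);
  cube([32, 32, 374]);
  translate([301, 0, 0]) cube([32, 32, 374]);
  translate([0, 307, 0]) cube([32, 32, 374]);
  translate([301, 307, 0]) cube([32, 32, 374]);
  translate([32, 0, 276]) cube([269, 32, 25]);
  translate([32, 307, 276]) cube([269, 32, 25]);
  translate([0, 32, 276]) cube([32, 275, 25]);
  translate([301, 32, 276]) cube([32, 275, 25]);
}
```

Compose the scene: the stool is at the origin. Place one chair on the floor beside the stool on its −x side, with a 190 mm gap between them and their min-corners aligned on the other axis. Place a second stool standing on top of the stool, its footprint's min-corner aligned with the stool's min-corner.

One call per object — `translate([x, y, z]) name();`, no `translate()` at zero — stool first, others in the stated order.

stool();
translate([-627, 0, 0]) chair();
translate([0, 0, 386]) stool_2();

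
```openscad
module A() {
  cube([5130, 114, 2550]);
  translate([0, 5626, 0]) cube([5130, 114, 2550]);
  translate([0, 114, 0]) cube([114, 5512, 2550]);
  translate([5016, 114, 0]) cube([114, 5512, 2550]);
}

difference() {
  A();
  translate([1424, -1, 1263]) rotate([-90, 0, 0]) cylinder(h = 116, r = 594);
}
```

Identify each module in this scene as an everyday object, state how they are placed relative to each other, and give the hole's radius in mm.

The subtracted cylinder has r = 594 mm.

A is a house frame. The house frame has a circular hole through its front wall. The hole's radius is 594 mm.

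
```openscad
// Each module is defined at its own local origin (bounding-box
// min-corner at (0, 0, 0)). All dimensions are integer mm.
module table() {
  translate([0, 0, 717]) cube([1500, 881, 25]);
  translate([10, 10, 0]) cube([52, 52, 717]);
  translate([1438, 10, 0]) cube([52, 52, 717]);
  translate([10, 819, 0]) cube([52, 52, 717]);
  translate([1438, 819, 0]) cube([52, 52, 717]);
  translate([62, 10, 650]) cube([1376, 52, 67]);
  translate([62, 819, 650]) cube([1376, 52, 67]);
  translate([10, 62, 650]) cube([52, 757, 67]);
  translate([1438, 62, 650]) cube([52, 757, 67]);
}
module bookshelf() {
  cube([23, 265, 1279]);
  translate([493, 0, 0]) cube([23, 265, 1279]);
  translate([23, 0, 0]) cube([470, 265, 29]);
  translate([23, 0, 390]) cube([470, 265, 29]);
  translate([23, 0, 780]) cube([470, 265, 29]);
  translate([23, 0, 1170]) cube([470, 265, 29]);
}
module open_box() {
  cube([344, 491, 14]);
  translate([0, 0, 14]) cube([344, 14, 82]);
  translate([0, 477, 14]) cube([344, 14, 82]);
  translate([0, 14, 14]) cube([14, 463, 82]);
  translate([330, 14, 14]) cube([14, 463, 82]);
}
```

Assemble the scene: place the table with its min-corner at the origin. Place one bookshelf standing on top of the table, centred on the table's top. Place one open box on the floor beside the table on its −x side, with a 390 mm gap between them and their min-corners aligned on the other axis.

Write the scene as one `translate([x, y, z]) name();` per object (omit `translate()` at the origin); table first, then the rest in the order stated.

table();
translate([492, 308, 742]) bookshelf();
translate([-734, 0, 0]) open_box();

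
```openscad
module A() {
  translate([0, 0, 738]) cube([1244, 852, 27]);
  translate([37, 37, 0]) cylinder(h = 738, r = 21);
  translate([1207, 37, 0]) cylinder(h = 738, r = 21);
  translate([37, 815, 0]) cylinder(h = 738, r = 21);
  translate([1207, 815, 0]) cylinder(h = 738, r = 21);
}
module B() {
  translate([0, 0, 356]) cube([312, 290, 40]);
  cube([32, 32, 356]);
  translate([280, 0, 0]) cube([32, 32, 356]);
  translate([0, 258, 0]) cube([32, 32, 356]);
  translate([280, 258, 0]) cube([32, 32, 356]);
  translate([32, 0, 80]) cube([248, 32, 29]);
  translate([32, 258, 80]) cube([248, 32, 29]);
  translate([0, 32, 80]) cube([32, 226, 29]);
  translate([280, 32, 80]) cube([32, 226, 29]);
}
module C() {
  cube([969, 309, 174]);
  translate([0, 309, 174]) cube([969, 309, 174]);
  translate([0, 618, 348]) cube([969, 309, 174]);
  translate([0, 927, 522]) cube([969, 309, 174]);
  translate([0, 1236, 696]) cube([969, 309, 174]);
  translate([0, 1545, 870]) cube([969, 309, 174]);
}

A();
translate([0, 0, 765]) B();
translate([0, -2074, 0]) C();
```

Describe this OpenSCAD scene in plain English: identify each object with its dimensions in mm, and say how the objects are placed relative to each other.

A is a table: top 1244 mm (x) × 852 mm (y), 27 mm thick, upper face at z = 765 mm, on four round legs of 42 mm diameter, each leg's bounding box inset 16 mm from the nearest pair of top edges, running from z = 0 to the bottom of the top.

B is a four-legged stool. The seat is a 312×290×40 mm slab whose top surface is at z = 396 mm; four square legs, each 32×32 mm in cross-section, run from the floor (z = 0) to the underside of the seat, each flush with a corner of the seat. Four stretchers, 32 mm wide and 29 mm tall, connect adjacent legs with their undersides at z = 80 mm, each running between the inner faces of the legs it joins and aligned with the legs' outer faces on the other axis.

C is a straight staircase of 6 solid steps. Each step is 969 mm wide (x), 309 mm deep (y, the going) and 174 mm tall (the rise). The first step rests on the floor; each subsequent step sits one going further in +y and one rise higher in +z, directly behind and above the previous step with no overlap.

The stool is on top of the table. The staircase is on the floor beside the table on its −y side.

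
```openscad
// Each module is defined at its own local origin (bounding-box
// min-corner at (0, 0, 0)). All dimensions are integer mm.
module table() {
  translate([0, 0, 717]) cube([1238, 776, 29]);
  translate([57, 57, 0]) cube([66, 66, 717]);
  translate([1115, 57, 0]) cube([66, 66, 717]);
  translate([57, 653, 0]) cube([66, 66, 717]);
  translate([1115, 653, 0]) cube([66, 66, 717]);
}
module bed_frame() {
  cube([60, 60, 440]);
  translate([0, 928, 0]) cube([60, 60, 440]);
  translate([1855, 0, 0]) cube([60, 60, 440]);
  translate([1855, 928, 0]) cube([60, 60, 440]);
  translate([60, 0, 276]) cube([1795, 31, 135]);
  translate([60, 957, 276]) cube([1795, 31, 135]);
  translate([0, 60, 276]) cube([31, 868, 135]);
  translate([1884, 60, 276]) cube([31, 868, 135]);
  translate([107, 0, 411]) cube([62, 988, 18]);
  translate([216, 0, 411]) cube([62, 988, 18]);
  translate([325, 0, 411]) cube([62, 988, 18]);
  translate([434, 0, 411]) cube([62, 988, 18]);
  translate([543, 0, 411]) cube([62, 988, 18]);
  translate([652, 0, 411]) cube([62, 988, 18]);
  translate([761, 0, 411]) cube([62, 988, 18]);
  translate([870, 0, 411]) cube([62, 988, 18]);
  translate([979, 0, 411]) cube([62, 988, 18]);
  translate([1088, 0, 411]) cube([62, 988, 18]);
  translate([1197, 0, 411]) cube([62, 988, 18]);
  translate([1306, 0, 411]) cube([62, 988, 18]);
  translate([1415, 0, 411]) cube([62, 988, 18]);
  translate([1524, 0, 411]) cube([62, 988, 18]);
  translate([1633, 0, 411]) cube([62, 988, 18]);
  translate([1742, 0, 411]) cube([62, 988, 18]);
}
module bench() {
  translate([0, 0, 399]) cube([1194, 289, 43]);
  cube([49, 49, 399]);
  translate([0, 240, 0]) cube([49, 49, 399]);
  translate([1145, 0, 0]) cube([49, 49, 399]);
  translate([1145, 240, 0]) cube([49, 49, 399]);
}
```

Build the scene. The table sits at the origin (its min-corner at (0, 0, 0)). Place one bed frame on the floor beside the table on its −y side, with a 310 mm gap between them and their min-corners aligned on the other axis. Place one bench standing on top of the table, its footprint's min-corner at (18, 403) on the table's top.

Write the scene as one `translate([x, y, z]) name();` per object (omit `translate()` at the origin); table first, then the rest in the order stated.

table();
translate([0, -1298, 0]) bed_frame();
translate([18, 403, 746]) bench();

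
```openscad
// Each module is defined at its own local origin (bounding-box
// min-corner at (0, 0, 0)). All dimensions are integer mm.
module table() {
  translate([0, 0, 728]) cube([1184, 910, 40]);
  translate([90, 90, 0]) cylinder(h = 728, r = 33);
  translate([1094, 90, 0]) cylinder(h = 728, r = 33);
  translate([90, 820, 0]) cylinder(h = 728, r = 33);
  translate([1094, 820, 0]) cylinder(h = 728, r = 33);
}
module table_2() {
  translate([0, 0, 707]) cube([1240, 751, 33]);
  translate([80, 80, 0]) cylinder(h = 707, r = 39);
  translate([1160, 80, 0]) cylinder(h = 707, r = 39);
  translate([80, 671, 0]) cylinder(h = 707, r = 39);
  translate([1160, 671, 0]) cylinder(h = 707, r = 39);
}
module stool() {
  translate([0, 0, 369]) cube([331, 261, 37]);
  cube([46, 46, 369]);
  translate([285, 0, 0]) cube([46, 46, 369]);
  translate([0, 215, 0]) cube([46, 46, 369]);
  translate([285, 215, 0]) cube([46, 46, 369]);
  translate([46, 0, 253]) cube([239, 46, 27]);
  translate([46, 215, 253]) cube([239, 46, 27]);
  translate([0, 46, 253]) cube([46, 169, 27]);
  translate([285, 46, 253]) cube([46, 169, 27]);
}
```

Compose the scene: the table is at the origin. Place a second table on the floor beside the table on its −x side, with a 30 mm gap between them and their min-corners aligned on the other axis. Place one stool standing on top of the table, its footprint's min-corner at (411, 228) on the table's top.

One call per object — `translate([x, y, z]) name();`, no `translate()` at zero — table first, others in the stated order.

table();
translate([-1270, 0, 0]) table_2();
translate([411, 228, 768]) stool();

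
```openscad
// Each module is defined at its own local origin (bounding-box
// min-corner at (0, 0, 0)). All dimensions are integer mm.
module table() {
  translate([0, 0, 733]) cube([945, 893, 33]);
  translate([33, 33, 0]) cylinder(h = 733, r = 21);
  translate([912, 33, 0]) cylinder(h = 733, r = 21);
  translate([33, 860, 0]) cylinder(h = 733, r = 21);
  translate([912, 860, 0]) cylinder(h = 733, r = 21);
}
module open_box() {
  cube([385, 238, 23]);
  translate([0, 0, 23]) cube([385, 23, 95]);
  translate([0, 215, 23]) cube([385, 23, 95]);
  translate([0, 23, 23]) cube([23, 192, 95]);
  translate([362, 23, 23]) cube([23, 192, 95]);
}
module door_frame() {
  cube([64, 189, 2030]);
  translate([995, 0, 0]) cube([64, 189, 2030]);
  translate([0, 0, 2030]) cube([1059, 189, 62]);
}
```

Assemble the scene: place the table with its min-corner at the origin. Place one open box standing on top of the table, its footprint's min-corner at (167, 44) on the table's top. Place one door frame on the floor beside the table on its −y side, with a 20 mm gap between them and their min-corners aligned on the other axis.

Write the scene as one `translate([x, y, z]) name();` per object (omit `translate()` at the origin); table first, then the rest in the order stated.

table();
translate([167, 44, 766]) open_box();
translate([0, -209, 0]) door_frame();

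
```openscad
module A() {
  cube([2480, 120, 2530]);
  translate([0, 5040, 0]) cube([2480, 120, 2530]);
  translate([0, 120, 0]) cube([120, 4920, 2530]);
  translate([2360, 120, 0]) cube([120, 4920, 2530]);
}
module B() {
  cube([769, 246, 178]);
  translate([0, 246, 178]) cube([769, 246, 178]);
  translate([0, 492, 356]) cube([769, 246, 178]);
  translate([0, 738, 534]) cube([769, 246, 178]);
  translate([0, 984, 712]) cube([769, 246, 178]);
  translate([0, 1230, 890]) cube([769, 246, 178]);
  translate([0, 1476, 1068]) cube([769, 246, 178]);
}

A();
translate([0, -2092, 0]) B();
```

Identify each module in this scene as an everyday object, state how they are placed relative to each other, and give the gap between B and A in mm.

The staircase's nearest face is 370 mm from the house frame's −y face.

A is a house frame. B is a staircase. The staircase is on the floor beside the house frame on its −y side. The gap between the staircase and the house frame is 370 mm.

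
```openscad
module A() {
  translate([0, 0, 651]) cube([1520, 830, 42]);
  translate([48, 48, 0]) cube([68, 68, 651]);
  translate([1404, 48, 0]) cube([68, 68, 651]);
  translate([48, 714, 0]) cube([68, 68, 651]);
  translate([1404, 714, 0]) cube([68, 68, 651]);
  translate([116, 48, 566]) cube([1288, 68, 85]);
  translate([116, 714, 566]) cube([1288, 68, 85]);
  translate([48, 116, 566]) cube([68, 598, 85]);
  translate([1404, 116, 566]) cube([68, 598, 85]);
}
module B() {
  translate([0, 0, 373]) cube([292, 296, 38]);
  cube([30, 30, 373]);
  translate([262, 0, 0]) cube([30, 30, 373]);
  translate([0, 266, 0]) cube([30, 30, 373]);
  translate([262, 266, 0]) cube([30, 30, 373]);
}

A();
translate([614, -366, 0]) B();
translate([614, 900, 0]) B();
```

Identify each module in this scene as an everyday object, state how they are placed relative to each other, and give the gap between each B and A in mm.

Each stool's nearest face is 70 mm from the table's bounding box.

A is a table. B is a stool. Two stools sit around the table at the −y, +y sides. The gap between each stool and the table is 70 mm.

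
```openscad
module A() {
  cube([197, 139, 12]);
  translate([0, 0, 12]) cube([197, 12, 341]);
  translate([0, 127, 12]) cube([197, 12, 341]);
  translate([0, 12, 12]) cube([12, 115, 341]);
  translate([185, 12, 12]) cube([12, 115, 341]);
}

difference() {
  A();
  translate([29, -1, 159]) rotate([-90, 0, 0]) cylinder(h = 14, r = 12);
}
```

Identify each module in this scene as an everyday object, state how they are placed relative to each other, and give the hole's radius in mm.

The subtracted cylinder has r = 12 mm.

A is an open box. The open box has a circular hole through its front wall. The hole's radius is 12 mm.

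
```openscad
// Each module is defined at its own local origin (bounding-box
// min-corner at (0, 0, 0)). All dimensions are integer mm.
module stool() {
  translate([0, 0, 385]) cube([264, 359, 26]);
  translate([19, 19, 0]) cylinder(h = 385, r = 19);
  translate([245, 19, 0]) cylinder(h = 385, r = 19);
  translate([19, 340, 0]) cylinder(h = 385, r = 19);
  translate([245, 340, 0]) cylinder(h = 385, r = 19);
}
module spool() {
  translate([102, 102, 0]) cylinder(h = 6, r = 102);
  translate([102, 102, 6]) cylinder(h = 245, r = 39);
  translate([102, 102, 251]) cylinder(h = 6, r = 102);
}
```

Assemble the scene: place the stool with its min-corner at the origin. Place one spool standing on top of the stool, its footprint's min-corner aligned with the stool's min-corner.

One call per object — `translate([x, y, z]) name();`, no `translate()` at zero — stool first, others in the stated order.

stool();
translate([0, 0, 411]) spool();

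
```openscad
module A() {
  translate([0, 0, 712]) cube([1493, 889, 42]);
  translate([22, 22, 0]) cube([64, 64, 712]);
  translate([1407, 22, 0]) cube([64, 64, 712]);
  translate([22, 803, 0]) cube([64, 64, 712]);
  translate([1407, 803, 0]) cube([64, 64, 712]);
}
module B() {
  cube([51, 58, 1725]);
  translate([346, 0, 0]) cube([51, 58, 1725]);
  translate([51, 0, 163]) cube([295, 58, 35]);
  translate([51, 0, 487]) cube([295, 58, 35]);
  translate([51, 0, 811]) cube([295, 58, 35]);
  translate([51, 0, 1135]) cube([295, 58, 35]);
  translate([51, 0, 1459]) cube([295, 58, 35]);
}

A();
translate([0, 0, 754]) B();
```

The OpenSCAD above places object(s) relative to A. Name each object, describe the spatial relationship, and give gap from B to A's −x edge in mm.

A is a table. B is a ladder. The ladder is on top of the table. The gap from the ladder to the table's −x edge is 0 mm.

The ladder's min-x is at 0; the table's min-x is 0; gap = 0 mm.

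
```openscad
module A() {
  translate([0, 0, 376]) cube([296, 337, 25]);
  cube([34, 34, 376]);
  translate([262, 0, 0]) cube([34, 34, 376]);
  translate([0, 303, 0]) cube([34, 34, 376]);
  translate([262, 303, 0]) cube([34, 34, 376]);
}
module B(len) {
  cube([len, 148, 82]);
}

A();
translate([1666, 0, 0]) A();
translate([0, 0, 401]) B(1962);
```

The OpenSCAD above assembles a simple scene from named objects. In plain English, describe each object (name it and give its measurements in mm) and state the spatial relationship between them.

A is a four-legged stool. The seat is a 296×337×25 mm slab whose top surface is at z = 401 mm; four square legs, each 34×34 mm in cross-section, run from the floor (z = 0) to the underside of the seat, each flush with a corner of the seat.

B is a rectangular beam 1962 mm long (x), 148 mm deep (y), 82 mm thick (z).

The beam spans the tops of two stools placed 1370 mm apart, resting at z = 401 mm.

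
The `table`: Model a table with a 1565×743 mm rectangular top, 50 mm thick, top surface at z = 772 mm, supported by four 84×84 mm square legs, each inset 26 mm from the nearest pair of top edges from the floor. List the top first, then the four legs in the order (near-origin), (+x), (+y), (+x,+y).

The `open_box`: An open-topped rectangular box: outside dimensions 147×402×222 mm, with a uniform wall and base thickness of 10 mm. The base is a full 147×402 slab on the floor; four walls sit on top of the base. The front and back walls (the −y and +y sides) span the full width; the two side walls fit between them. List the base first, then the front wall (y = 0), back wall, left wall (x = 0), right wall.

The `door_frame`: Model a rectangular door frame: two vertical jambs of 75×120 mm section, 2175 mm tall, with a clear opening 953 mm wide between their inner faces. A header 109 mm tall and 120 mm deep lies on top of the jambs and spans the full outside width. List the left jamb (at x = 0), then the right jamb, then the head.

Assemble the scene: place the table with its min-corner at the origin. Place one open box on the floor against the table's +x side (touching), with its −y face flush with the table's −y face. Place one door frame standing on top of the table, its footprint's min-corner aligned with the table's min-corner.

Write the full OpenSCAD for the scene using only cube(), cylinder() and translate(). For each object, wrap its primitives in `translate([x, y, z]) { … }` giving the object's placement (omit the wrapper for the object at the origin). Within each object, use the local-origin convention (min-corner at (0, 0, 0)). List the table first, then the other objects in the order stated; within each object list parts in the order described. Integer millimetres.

translate([0, 0, 722]) cube([1565, 743, 50]);
translate([26, 26, 0]) cube([84, 84, 722]);
translate([1455, 26, 0]) cube([84, 84, 722]);
translate([26, 633, 0]) cube([84, 84, 722]);
translate([1455, 633, 0]) cube([84, 84, 722]);
translate([1565, 0, 0]) {
  cube([147, 402, 10]);
  translate([0, 0, 10]) cube([147, 10, 212]);
  translate([0, 392, 10]) cube([147, 10, 212]);
  translate([0, 10, 10]) cube([10, 382, 212]);
  translate([137, 10, 10]) cube([10, 382, 212]);
}
translate([0, 0, 772]) {
  cube([75, 120, 2175]);
  translate([1028, 0, 0]) cube([75, 120, 2175]);
  translate([0, 0, 2175]) cube([1103, 120, 109]);
}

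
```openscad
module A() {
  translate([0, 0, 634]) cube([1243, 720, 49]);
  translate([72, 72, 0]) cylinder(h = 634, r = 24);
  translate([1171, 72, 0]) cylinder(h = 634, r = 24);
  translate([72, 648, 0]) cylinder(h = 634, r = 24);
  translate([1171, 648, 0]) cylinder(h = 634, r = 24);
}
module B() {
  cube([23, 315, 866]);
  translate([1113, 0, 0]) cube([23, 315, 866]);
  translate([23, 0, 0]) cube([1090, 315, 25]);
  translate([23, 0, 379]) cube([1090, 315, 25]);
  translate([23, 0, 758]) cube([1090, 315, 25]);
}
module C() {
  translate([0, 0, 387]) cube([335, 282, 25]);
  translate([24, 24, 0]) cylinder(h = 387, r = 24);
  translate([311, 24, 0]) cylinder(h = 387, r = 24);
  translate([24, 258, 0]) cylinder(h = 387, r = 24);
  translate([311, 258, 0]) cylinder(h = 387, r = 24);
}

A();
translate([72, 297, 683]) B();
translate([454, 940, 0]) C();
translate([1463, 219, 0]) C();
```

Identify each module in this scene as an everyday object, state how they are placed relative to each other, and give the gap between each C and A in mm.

A is a table. B is a bookshelf. C is a stool. The bookshelf is on top of the table. Two stools sit around the table at the +y, +x sides. The gap between each stool and the table is 220 mm.

Each stool's nearest face is 220 mm from the table's bounding box.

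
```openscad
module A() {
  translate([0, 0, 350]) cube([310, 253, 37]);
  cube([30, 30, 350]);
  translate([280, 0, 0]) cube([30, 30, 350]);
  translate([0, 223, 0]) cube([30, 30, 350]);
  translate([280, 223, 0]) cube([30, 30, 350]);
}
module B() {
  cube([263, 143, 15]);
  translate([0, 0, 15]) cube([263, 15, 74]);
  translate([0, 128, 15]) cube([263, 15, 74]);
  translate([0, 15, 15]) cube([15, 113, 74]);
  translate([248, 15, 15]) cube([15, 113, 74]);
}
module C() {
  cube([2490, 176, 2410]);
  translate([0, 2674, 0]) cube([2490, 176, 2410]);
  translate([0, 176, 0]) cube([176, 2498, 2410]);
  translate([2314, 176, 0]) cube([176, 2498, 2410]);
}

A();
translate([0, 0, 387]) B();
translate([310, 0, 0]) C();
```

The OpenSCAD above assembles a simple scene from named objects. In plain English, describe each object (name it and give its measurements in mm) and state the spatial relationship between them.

A is a four-legged stool. The seat is a 310×253×37 mm slab whose top surface is at z = 387 mm; four square legs, each 30×30 mm in cross-section, run from the floor (z = 0) to the underside of the seat, each flush with a corner of the seat.

B is an open-topped rectangular box: outside dimensions 263×143×89 mm, with a uniform wall and base thickness of 15 mm. The base is a full 263×143 slab on the floor; four walls sit on top of the base. The front and back walls (the −y and +y sides) span the full width; the two side walls fit between them.

C is the wall frame of a small rectangular building: four walls, each 2410 mm tall and 176 mm thick, enclosing a footprint 2490 mm (x) by 2850 mm (y) outside-to-outside, with no floor or roof. The front and back walls (the −y and +y sides) span the full width; the two side walls fit between them.

The open box is on top of the stool. The house frame is against the stool's +x side, with their −y faces flush.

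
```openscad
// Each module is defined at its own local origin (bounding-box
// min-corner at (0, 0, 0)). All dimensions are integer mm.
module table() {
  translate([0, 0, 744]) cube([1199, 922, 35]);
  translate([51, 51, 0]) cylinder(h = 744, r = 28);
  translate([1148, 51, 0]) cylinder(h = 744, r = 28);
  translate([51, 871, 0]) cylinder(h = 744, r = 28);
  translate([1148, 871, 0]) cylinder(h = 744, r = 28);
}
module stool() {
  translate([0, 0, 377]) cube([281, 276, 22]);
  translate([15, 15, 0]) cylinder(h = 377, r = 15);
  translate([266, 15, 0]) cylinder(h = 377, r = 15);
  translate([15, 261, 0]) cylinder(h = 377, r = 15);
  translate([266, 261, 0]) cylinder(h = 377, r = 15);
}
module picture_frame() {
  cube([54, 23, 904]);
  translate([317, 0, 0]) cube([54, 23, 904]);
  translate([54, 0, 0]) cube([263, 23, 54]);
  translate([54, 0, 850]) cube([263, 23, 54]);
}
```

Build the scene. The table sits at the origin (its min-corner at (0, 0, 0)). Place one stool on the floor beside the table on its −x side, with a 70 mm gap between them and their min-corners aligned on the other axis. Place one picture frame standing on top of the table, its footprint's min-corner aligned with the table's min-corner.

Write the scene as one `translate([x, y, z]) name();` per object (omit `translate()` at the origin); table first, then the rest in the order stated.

table();
translate([-351, 0, 0]) stool();
translate([0, 0, 779]) picture_frame();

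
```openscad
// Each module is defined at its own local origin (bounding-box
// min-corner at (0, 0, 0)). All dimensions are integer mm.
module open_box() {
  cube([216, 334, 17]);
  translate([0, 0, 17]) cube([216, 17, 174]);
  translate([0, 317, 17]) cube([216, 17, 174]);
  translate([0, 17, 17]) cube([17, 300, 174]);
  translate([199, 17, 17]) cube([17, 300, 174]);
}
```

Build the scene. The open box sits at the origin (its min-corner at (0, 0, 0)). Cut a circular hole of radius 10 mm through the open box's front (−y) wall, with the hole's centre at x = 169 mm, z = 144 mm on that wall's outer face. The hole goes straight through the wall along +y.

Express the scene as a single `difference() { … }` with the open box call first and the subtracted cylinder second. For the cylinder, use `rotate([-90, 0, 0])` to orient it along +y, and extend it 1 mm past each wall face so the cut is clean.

difference() {
  open_box();
  translate([169, -1, 144]) rotate([-90, 0, 0]) cylinder(h = 19, r = 10);
}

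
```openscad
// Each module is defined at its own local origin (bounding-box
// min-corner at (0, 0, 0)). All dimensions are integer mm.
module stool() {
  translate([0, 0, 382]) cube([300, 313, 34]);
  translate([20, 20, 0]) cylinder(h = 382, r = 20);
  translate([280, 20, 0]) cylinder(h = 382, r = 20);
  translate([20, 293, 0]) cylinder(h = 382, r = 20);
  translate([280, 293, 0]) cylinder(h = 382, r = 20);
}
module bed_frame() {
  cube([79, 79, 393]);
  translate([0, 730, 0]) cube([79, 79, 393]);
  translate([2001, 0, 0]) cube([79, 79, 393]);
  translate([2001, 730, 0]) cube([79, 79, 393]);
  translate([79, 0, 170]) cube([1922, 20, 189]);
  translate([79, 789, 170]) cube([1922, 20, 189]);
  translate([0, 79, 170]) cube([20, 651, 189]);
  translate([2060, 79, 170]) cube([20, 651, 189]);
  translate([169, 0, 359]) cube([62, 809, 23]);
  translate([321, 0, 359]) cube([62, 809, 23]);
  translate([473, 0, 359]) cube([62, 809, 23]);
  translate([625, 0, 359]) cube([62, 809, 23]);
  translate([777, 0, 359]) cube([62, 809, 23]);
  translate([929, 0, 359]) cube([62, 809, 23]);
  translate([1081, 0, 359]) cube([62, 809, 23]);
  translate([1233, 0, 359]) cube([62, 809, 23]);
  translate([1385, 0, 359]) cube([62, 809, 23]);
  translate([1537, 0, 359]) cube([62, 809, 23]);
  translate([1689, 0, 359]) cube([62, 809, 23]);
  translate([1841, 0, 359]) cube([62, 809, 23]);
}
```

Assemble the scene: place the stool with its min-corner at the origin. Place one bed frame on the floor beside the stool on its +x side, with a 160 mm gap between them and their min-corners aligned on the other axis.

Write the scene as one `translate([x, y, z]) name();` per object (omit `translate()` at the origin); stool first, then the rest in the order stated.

stool();
translate([460, 0, 0]) bed_frame();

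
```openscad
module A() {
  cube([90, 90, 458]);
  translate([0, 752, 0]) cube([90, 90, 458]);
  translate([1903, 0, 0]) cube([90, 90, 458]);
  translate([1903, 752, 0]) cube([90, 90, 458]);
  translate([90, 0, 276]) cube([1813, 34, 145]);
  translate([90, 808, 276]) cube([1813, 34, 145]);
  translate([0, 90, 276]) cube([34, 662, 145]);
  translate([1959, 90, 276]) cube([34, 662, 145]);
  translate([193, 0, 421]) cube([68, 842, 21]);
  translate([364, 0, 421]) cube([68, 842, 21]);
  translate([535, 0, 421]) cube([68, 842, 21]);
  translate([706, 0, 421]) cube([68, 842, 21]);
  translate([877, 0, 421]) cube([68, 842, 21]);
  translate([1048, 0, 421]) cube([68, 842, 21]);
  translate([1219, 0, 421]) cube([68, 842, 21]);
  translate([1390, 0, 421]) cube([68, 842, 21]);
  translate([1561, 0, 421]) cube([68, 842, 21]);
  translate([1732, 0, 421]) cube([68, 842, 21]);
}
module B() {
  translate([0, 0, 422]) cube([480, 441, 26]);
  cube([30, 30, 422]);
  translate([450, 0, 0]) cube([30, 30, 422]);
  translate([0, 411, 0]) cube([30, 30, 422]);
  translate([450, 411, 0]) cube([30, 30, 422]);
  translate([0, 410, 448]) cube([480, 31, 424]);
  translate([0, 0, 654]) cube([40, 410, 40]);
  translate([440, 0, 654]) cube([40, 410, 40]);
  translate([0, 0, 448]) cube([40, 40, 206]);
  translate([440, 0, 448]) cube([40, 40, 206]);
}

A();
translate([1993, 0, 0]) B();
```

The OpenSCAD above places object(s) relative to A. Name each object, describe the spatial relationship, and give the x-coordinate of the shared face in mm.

A is a bed frame. B is a chair. The chair is against the bed frame's +x side, with their −y faces flush. The x-coordinate of the shared face is 1993 mm.

The bed frame's +x face and the chair's −x face are both at x = 1993 mm.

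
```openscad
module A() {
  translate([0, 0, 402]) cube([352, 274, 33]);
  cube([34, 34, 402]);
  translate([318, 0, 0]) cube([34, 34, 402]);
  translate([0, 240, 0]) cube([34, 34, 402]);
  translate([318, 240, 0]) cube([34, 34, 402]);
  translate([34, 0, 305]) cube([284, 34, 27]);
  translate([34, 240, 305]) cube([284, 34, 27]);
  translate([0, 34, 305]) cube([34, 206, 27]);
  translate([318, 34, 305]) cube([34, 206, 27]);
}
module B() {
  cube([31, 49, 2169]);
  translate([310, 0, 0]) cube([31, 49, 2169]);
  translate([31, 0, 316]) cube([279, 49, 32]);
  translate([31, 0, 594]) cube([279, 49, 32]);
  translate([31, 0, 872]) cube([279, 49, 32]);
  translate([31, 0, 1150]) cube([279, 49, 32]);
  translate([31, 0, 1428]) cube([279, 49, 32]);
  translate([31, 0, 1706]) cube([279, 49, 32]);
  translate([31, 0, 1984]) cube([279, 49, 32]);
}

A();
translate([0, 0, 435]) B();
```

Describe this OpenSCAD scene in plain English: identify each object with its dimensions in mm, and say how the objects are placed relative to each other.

A is a four-legged stool. The seat is a 352×274×33 mm slab whose top surface is at z = 435 mm; four square legs, each 34×34 mm in cross-section, run from the floor (z = 0) to the underside of the seat, each flush with a corner of the seat. Four stretchers, 34 mm wide and 27 mm tall, connect adjacent legs with their undersides at z = 305 mm, each running between the inner faces of the legs it joins and aligned with the legs' outer faces on the other axis.

B is a straight ladder. Two 31×49 mm vertical rails, 2169 mm tall, stand 341 mm apart (outside-to-outside) with their front faces coplanar on the −y side. 7 rungs, each 49 mm deep and 32 mm tall, span between the inner faces of the rails, front faces flush with the rails. The lowest rung's underside is at z = 316 mm and rungs are spaced 278 mm apart (underside to underside).

The ladder is on top of the stool.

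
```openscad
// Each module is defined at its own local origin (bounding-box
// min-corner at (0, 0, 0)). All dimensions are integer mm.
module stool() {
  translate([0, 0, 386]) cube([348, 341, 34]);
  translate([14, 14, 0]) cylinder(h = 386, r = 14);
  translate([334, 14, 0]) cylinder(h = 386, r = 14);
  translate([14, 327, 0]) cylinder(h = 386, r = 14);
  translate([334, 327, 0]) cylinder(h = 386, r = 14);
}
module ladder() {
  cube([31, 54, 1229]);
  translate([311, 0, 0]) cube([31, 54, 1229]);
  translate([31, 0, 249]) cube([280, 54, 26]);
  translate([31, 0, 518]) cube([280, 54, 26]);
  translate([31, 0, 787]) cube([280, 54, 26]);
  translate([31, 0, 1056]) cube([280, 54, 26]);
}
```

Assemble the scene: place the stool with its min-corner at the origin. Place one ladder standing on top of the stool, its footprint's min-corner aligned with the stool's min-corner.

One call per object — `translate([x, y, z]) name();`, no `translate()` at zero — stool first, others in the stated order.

stool();
translate([0, 0, 420]) ladder();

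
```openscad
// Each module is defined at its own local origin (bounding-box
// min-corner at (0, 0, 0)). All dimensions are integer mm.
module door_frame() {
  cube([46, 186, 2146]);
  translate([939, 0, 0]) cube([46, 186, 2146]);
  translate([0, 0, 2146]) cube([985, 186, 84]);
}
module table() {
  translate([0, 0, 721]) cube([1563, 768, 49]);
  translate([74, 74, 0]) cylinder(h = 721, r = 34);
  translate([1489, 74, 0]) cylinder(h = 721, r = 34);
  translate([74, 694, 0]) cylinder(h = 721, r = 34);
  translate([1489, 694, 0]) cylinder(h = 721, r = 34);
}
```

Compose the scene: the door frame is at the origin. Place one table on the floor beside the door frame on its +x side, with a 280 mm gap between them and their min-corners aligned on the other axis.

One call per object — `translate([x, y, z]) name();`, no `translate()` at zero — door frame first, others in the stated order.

door_frame();
translate([1265, 0, 0]) table();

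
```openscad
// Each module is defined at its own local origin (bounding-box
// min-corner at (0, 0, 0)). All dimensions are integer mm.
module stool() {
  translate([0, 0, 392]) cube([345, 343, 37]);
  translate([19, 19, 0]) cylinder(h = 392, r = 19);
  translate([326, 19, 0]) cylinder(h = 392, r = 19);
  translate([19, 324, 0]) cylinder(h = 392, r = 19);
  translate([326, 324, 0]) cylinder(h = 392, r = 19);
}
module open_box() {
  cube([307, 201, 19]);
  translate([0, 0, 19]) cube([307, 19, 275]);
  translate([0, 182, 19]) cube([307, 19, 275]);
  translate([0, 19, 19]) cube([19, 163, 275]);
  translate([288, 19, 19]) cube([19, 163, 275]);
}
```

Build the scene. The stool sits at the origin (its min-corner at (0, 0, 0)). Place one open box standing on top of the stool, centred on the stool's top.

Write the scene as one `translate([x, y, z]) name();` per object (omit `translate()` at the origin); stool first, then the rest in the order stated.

stool();
translate([19, 71, 429]) open_box();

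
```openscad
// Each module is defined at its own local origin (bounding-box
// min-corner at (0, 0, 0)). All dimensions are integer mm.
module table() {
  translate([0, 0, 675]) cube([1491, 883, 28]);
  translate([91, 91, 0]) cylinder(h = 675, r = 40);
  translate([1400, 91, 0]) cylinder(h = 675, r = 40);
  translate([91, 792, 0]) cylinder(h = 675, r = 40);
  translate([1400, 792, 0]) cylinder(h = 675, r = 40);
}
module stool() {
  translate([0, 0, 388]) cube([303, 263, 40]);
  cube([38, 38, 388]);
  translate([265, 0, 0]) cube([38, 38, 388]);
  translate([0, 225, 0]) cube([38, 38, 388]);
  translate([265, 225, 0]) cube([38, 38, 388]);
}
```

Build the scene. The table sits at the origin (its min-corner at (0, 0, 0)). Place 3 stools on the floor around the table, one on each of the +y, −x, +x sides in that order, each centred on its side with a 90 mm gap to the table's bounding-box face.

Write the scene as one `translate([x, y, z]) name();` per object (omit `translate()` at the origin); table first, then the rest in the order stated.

table();
translate([594, 973, 0]) stool();
translate([-393, 310, 0]) stool();
translate([1581, 310, 0]) stool();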